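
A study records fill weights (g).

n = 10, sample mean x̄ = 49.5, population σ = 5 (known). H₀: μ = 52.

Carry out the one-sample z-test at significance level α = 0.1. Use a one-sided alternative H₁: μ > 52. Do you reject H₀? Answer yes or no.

reject H₀: no

SE = σ/√n = 5/√10 = 1.5811
z = (x̄−μ₀)/SE = (49.5−52)/1.5811 = -1.5811
p-value (one-sided, H₁ greater) = 0.94308
At α=0.1: p ≥ α → fail to reject H₀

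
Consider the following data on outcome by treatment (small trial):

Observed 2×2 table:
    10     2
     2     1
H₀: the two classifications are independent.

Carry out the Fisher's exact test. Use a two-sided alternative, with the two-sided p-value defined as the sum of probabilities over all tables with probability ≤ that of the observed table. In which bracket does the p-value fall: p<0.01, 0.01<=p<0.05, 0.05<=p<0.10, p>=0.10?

Margins: r₁=12, r₂=3, c₁=12, c₂=3, n=15
p_obs = C(12,10)·C(3,2)/C(15,12); sum pmf over tables with pmf ≤ p_obs
p-value (two-sided) = 0.51648
→ bracket: p>=0.10

p-value bracket: p>=0.10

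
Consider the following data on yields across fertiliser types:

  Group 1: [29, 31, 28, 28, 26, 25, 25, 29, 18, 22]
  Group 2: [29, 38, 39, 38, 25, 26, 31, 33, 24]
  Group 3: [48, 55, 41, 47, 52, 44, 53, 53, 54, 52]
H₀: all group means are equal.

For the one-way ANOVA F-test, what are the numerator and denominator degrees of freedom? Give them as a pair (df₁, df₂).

degrees of freedom = [2, 26]

k = 3 groups, N = 29 total
df = (k−1, N−k) = (3−1, 29−3) = (2, 26)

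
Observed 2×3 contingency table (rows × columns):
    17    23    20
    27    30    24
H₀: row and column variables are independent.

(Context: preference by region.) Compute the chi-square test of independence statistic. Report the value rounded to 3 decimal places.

test statistic = 0.443

Row totals [60, 81], col totals [44, 53, 44], n=141
χ² = (17−18.72)²/18.72 + (23−22.55)²/22.55 + (20−18.72)²/18.72 + (27−25.28)²/25.28 + (30−30.45)²/30.45 + (24−25.28)²/25.28 = 0.4431
df = 2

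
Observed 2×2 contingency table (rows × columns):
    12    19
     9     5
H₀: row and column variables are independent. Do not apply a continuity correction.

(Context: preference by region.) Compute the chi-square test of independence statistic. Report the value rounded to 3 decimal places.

Row totals [31, 14], col totals [21, 24], n=45
χ² = (12−14.47)²/14.47 + (19−16.53)²/16.53 + (9−6.53)²/6.53 + (5−7.47)²/7.47 = 2.5348
df = 1

test statistic = 2.535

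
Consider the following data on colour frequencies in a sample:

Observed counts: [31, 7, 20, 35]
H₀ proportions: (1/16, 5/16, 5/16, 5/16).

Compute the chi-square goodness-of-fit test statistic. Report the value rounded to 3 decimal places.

n = 93; E_i = n·p_i = [5.81, 29.06, 29.06, 29.06]
χ² = (31−5.81)²/5.81 + (7−29.06)²/29.06 + (20−29.06)²/29.06 + (35−29.06)²/29.06 = 129.9333
df = 3

test statistic = 129.933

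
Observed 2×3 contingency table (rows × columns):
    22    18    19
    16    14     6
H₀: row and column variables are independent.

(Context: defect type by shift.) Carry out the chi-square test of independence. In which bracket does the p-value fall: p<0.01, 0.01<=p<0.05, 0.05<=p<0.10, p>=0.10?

Row totals [59, 36], col totals [38, 32, 25], n=95
χ² = (22−23.60)²/23.60 + (18−19.87)²/19.87 + (19−15.53)²/15.53 + (16−14.40)²/14.40 + (14−12.13)²/12.13 + (6−9.47)²/9.47 = 2.8033
df = 2
p-value (upper-tail) = 0.24620
→ bracket: p>=0.10

p-value bracket: p>=0.10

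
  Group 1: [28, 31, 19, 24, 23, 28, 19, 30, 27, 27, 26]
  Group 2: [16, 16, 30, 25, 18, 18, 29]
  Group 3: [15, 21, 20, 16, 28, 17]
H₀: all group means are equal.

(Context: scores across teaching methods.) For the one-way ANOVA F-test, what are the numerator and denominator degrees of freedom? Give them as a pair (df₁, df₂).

k = 3 groups, N = 24 total
df = (k−1, N−k) = (3−1, 24−3) = (2, 21)

degrees of freedom = [2, 21]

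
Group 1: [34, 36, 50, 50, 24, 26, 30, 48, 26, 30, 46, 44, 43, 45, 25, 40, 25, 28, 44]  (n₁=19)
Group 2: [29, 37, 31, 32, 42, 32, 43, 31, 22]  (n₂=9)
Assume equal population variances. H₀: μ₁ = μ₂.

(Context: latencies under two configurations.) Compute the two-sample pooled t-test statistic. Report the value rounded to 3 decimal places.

x̄₁=36.526, s₁=9.518, n₁=19
x̄₂=33.222, s₂=6.553, n₂=9
s_p² = [18·9.518² + 8·6.553²]/26 = 75.9343
SE = √(s_p²·(1/19+1/9)) = 3.5261
t = (36.526−33.222)/3.5261 = 0.9370
df = 26

test statistic = 0.937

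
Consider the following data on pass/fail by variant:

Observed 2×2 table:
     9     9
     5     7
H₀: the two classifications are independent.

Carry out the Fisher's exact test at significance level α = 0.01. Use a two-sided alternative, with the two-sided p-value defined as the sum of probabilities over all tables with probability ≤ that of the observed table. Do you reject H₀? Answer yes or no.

reject H₀: no

Margins: r₁=18, r₂=12, c₁=14, c₂=16, n=30
p_obs = C(18,9)·C(12,5)/C(30,14); sum pmf over tables with pmf ≤ p_obs
p-value (two-sided) = 0.72197
At α=0.01: p ≥ α → fail to reject H₀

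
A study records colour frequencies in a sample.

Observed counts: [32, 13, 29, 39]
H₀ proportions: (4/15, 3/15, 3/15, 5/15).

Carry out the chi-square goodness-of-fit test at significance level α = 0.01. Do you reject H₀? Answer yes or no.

reject H₀: no

n = 113; E_i = n·p_i = [30.13, 22.60, 22.60, 37.67]
χ² = (32−30.13)²/30.13 + (13−22.60)²/22.60 + (29−22.60)²/22.60 + (39−37.67)²/37.67 = 6.0531
df = 3
p-value (upper-tail) = 0.10906
At α=0.01: p ≥ α → fail to reject H₀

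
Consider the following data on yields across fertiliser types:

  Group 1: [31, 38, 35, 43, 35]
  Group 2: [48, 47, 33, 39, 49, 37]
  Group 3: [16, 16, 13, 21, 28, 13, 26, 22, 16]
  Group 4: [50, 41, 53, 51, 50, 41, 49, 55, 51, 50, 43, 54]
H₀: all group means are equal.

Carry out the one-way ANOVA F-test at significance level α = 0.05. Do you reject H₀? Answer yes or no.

Group means [36.40, 42.17, 19.00, 49.00], grand mean 37.312
SSB = Σnᵢ(x̄ᵢ−x̄)² = 4802.842; SSW = ΣΣ(x−x̄ᵢ)² = 798.033
MSB = 4802.842/3 = 1600.9472; MSW = 798.033/28 = 28.5012
F = MSB/MSW = 56.1712
df = (3, 28)
p-value (upper-tail) = 0.00000
At α=0.05: p < α → reject H₀

reject H₀: yes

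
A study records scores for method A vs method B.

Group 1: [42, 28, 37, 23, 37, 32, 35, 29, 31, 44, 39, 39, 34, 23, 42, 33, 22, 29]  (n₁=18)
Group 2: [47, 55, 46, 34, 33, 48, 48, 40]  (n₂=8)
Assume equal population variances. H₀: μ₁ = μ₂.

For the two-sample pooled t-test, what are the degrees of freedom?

degrees of freedom = 24

df = n₁ + n₂ − 2 = 18 + 8 − 2 = 24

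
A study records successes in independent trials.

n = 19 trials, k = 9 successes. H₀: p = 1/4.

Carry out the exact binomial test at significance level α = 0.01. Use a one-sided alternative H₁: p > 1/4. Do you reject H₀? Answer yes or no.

Exact binomial: n=19, k=9, p₀=1/4=0.2500
P(X≥9) from Σ C(n,i)·p₀^i·(1−p₀)^(n−i)
p-value (one-sided, H₁ greater) = 0.02875
At α=0.01: p ≥ α → fail to reject H₀

reject H₀: no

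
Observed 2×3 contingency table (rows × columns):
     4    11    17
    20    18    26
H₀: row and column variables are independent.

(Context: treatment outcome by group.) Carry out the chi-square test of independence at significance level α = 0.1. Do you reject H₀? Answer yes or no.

Row totals [32, 64], col totals [24, 29, 43], n=96
χ² = (4−8.00)²/8.00 + (11−9.67)²/9.67 + (17−14.33)²/14.33 + (20−16.00)²/16.00 + (18−19.33)²/19.33 + (26−28.67)²/28.67 = 4.0200
df = 2
p-value (upper-tail) = 0.13399
At α=0.1: p ≥ α → fail to reject H₀

reject H₀: no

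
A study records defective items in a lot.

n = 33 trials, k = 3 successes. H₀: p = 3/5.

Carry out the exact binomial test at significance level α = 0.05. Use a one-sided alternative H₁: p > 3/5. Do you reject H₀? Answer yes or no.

reject H₀: no

Exact binomial: n=33, k=3, p₀=3/5=0.6000
P(X≥3) from Σ C(n,i)·p₀^i·(1−p₀)^(n−i)
p-value (one-sided, H₁ greater) = 1.00000
At α=0.05: p ≥ α → fail to reject H₀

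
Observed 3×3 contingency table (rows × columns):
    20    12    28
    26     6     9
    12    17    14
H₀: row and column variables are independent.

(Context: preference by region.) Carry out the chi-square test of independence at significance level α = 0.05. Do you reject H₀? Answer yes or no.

Row totals [60, 41, 43], col totals [58, 35, 51], n=144
χ² = (20−24.17)²/24.17 + (12−14.58)²/14.58 + (28−21.25)²/21.25 + (26−16.51)²/16.51 + (6−9.97)²/9.97 + (9−14.52)²/14.52 + (12−17.32)²/17.32 + (17−10.45)²/10.45 + (14−15.23)²/15.23 = 18.2823
df = 4
p-value (upper-tail) = 0.00109
At α=0.05: p < α → reject H₀

reject H₀: yes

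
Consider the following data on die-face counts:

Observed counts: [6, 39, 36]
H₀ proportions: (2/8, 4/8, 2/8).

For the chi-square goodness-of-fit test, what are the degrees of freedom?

df = k − 1 = 3 − 1 = 2

degrees of freedom = 2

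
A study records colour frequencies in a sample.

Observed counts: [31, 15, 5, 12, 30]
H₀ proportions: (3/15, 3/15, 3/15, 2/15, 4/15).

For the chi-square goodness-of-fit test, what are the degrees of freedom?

degrees of freedom = 4

df = k − 1 = 5 − 1 = 4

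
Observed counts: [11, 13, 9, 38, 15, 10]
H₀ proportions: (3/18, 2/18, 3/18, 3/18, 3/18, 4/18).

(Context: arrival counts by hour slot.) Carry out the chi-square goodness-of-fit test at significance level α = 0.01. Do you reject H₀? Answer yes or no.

reject H₀: yes

n = 96; E_i = n·p_i = [16.00, 10.67, 16.00, 16.00, 16.00, 21.33]
χ² = (11−16.00)²/16.00 + (13−10.67)²/10.67 + (9−16.00)²/16.00 + (38−16.00)²/16.00 + (15−16.00)²/16.00 + (10−21.33)²/21.33 = 41.4688
df = 5
p-value (upper-tail) = 0.00000
At α=0.01: p < α → reject H₀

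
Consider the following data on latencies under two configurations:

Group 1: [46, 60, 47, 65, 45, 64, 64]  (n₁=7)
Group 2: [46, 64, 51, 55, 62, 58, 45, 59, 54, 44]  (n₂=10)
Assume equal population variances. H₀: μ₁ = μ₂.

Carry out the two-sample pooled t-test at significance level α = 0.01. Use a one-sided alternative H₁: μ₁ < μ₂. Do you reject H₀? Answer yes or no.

reject H₀: no

x̄₁=55.857, s₁=9.371, n₁=7
x̄₂=53.800, s₂=7.146, n₂=10
s_p² = [6·9.371² + 9·7.146²]/15 = 65.7638
SE = √(s_p²·(1/7+1/10)) = 3.9964
t = (55.857−53.800)/3.9964 = 0.5147
df = 15
p-value (one-sided, H₁ less) = 0.69289
At α=0.01: p ≥ α → fail to reject H₀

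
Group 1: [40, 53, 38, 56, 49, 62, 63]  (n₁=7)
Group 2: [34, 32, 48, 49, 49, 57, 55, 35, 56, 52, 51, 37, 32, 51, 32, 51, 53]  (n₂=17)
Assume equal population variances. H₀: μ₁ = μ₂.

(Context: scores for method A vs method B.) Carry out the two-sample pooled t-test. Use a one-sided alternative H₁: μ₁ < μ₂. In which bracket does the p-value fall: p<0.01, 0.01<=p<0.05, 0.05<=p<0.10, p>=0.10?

p-value bracket: p>=0.10

x̄₁=51.571, s₁=9.880, n₁=7
x̄₂=45.529, s₂=9.402, n₂=17
s_p² = [6·9.880² + 16·9.402²]/22 = 90.9068
SE = √(s_p²·(1/7+1/17)) = 4.2818
t = (51.571−45.529)/4.2818 = 1.4111
df = 22
p-value (one-sided, H₁ less) = 0.91390
→ bracket: p>=0.10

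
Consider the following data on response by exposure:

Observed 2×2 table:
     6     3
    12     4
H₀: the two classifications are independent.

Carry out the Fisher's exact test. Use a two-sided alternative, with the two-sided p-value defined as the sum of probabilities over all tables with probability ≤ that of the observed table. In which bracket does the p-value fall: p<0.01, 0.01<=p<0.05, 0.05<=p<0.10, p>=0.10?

Margins: r₁=9, r₂=16, c₁=18, c₂=7, n=25
p_obs = C(9,6)·C(16,12)/C(25,18); sum pmf over tables with pmf ≤ p_obs
p-value (two-sided) = 0.67288
→ bracket: p>=0.10

p-value bracket: p>=0.10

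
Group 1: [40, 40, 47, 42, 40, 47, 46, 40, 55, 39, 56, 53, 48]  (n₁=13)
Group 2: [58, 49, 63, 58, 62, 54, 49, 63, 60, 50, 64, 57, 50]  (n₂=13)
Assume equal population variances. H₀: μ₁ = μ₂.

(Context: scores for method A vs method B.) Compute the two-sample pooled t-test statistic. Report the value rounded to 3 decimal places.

x̄₁=45.615, s₁=6.076, n₁=13
x̄₂=56.692, s₂=5.706, n₂=13
s_p² = [12·6.076² + 12·5.706²]/24 = 34.7436
SE = √(s_p²·(1/13+1/13)) = 2.3120
t = (45.615−56.692)/2.3120 = -4.7911
df = 24

test statistic = -4.791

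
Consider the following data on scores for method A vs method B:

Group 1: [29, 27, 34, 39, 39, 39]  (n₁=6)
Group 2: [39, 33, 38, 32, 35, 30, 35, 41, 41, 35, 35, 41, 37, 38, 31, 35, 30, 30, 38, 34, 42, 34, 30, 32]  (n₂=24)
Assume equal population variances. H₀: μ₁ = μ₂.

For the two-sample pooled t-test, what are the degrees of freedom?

df = n₁ + n₂ − 2 = 6 + 24 − 2 = 28

degrees of freedom = 28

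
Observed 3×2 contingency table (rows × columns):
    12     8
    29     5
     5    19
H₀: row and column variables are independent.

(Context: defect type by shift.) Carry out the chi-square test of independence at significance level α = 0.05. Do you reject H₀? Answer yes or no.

reject H₀: yes

Row totals [20, 34, 24], col totals [46, 32], n=78
χ² = (12−11.79)²/11.79 + (8−8.21)²/8.21 + (29−20.05)²/20.05 + (5−13.95)²/13.95 + (5−14.15)²/14.15 + (19−9.85)²/9.85 = 24.1738
df = 2
p-value (upper-tail) = 0.00001
At α=0.05: p < α → reject H₀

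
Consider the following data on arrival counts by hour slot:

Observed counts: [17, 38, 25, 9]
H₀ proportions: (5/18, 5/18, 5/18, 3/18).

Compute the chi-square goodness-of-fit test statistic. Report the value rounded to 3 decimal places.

test statistic = 11.840

n = 89; E_i = n·p_i = [24.72, 24.72, 24.72, 14.83]
χ² = (17−24.72)²/24.72 + (38−24.72)²/24.72 + (25−24.72)²/24.72 + (9−14.83)²/14.83 = 11.8404
df = 3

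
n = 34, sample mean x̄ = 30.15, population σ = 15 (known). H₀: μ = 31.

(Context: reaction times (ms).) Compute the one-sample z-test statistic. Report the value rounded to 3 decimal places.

SE = σ/√n = 15/√34 = 2.5725
z = (x̄−μ₀)/SE = (30.15−31)/2.5725 = -0.3304

test statistic = -0.330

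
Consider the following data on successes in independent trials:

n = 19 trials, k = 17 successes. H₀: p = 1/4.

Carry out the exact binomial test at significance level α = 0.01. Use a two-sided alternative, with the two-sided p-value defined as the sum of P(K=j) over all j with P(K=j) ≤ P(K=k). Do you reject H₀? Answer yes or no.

Exact binomial: n=19, k=17, p₀=1/4=0.2500
P(X=j) = C(n,j)·p₀^j·(1−p₀)^(n−j); p = Σ P(X=j) over j with P(X=j) ≤ P(X=17)
p-value (two-sided) = 0.00000
At α=0.01: p < α → reject H₀

reject H₀: yes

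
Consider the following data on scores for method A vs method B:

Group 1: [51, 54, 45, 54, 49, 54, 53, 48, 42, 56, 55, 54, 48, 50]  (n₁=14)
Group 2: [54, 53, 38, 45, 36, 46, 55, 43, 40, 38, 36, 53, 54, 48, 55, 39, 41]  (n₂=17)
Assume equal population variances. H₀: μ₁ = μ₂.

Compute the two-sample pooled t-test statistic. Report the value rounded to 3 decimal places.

x̄₁=50.929, s₁=4.122, n₁=14
x̄₂=45.529, s₂=7.229, n₂=17
s_p² = [13·4.122² + 16·7.229²]/29 = 36.4539
SE = √(s_p²·(1/14+1/17)) = 2.1790
t = (50.929−45.529)/2.1790 = 2.4778
df = 29

test statistic = 2.478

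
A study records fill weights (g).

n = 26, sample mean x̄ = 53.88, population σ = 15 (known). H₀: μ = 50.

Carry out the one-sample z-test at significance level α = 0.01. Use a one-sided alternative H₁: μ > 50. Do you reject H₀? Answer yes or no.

SE = σ/√n = 15/√26 = 2.9417
z = (x̄−μ₀)/SE = (53.88−50)/2.9417 = 1.3189
p-value (one-sided, H₁ greater) = 0.09359
At α=0.01: p ≥ α → fail to reject H₀

reject H₀: no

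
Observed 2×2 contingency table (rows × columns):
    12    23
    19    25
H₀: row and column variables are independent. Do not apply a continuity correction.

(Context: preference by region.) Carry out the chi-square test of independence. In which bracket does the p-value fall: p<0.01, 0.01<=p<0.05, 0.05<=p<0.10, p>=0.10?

p-value bracket: p>=0.10

Row totals [35, 44], col totals [31, 48], n=79
χ² = (12−13.73)²/13.73 + (23−21.27)²/21.27 + (19−17.27)²/17.27 + (25−26.73)²/26.73 = 0.6471
df = 1
p-value (upper-tail) = 0.42117
→ bracket: p>=0.10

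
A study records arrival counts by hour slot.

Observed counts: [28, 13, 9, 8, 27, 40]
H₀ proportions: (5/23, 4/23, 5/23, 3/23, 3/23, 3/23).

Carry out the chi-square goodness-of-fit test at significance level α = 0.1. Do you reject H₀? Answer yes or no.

n = 125; E_i = n·p_i = [27.17, 21.74, 27.17, 16.30, 16.30, 16.30]
χ² = (28−27.17)²/27.17 + (13−21.74)²/21.74 + (9−27.17)²/27.17 + (8−16.30)²/16.30 + (27−16.30)²/16.30 + (40−16.30)²/16.30 = 61.3767
df = 5
p-value (upper-tail) = 0.00000
At α=0.1: p < α → reject H₀

reject H₀: yes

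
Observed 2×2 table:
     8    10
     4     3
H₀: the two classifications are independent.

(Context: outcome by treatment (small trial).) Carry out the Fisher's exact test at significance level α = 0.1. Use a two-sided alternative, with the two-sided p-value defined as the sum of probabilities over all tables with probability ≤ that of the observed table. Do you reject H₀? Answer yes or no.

Margins: r₁=18, r₂=7, c₁=12, c₂=13, n=25
p_obs = C(18,8)·C(7,4)/C(25,12); sum pmf over tables with pmf ≤ p_obs
p-value (two-sided) = 0.67277
At α=0.1: p ≥ α → fail to reject H₀

reject H₀: no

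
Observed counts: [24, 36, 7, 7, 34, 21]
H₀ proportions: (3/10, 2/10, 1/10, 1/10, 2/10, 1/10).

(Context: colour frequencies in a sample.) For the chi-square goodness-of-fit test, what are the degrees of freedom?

df = k − 1 = 6 − 1 = 5

degrees of freedom = 5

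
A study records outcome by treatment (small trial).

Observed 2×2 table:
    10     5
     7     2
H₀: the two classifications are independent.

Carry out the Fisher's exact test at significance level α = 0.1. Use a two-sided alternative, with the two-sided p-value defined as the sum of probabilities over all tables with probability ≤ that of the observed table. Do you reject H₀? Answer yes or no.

Margins: r₁=15, r₂=9, c₁=17, c₂=7, n=24
p_obs = C(15,10)·C(9,7)/C(24,17); sum pmf over tables with pmf ≤ p_obs
p-value (two-sided) = 0.66871
At α=0.1: p ≥ α → fail to reject H₀

reject H₀: no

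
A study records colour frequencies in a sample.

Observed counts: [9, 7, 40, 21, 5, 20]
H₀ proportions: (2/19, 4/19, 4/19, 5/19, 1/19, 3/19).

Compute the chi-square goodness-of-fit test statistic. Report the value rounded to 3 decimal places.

n = 102; E_i = n·p_i = [10.74, 21.47, 21.47, 26.84, 5.37, 16.11]
χ² = (9−10.74)²/10.74 + (7−21.47)²/21.47 + (40−21.47)²/21.47 + (21−26.84)²/26.84 + (5−5.37)²/5.37 + (20−16.11)²/16.11 = 28.2587
df = 5

test statistic = 28.259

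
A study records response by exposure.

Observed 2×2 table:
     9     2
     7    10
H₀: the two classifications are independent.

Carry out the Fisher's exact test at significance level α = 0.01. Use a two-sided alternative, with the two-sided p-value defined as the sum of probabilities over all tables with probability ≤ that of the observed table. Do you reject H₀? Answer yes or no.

reject H₀: no

Margins: r₁=11, r₂=17, c₁=16, c₂=12, n=28
p_obs = C(11,9)·C(17,7)/C(28,16); sum pmf over tables with pmf ≤ p_obs
p-value (two-sided) = 0.05403
At α=0.01: p ≥ α → fail to reject H₀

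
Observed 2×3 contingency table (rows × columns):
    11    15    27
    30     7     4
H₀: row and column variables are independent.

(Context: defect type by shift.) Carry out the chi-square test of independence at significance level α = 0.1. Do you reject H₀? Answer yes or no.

reject H₀: yes

Row totals [53, 41], col totals [41, 22, 31], n=94
χ² = (11−23.12)²/23.12 + (15−12.40)²/12.40 + (27−17.48)²/17.48 + (30−17.88)²/17.88 + (7−9.60)²/9.60 + (4−13.52)²/13.52 = 27.6980
df = 2
p-value (upper-tail) = 0.00000
At α=0.1: p < α → reject H₀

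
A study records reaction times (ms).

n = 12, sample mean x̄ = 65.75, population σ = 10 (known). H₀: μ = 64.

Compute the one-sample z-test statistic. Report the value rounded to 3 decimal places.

test statistic = 0.606

SE = σ/√n = 10/√12 = 2.8868
z = (x̄−μ₀)/SE = (65.75−64)/2.8868 = 0.6062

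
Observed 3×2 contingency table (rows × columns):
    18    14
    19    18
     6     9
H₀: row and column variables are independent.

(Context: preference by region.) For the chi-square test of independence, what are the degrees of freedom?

degrees of freedom = 2

df = (r−1)(c−1) = (3−1)·(2−1) = 2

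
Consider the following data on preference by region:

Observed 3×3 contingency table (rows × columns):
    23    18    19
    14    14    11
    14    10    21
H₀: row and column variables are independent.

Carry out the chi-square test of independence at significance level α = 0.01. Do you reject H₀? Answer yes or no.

reject H₀: no

Row totals [60, 39, 45], col totals [51, 42, 51], n=144
χ² = (23−21.25)²/21.25 + (18−17.50)²/17.50 + (19−21.25)²/21.25 + (14−13.81)²/13.81 + (14−11.38)²/11.38 + (11−13.81)²/13.81 + (14−15.94)²/15.94 + (10−13.12)²/13.12 + (21−15.94)²/15.94 = 4.1653
df = 4
p-value (upper-tail) = 0.38410
At α=0.01: p ≥ α → fail to reject H₀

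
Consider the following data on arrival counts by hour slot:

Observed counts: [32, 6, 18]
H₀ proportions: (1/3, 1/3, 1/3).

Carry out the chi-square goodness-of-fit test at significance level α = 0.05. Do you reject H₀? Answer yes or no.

n = 56; E_i = n·p_i = [18.67, 18.67, 18.67]
χ² = (32−18.67)²/18.67 + (6−18.67)²/18.67 + (18−18.67)²/18.67 = 18.1429
df = 2
p-value (upper-tail) = 0.00011
At α=0.05: p < α → reject H₀

reject H₀: yes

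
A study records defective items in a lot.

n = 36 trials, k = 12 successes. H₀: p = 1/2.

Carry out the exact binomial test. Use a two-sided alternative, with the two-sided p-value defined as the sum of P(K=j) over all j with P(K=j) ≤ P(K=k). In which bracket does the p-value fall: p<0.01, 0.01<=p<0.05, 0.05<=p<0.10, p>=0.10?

Exact binomial: n=36, k=12, p₀=1/2=0.5000
P(X=j) = C(n,j)·p₀^j·(1−p₀)^(n−j); p = Σ P(X=j) over j with P(X=j) ≤ P(X=12)
p-value (two-sided) = 0.06525
→ bracket: 0.05<=p<0.10

p-value bracket: 0.05<=p<0.10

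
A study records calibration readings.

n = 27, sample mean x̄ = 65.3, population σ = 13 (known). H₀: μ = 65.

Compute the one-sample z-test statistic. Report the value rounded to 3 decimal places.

SE = σ/√n = 13/√27 = 2.5019
z = (x̄−μ₀)/SE = (65.3−65)/2.5019 = 0.1199

test statistic = 0.120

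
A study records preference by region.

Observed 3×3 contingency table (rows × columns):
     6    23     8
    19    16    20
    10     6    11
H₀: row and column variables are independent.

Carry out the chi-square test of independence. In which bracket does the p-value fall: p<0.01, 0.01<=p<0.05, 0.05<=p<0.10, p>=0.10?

p-value bracket: p<0.01

Row totals [37, 55, 27], col totals [35, 45, 39], n=119
χ² = (6−10.88)²/10.88 + (23−13.99)²/13.99 + (8−12.13)²/12.13 + (19−16.18)²/16.18 + (16−20.80)²/20.80 + (20−18.03)²/18.03 + (10−7.94)²/7.94 + (6−10.21)²/10.21 + (11−8.85)²/8.85 = 14.0034
df = 4
p-value (upper-tail) = 0.00728
→ bracket: p<0.01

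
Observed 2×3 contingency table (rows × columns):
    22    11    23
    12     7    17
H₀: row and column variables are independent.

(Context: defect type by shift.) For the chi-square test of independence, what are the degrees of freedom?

df = (r−1)(c−1) = (2−1)·(3−1) = 2

degrees of freedom = 2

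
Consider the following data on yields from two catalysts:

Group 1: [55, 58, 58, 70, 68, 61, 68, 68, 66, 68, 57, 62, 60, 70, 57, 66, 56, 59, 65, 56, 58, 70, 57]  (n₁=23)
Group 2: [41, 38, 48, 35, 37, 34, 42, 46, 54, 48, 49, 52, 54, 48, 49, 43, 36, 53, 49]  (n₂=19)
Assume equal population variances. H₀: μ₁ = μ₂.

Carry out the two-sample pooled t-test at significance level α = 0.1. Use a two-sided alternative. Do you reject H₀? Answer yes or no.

reject H₀: yes

x̄₁=62.304, s₁=5.363, n₁=23
x̄₂=45.053, s₂=6.646, n₂=19
s_p² = [22·5.363² + 18·6.646²]/40 = 35.6954
SE = √(s_p²·(1/23+1/19)) = 1.8522
t = (62.304−45.053)/1.8522 = 9.3141
df = 40
p-value (two-sided) = 0.00000
At α=0.1: p < α → reject H₀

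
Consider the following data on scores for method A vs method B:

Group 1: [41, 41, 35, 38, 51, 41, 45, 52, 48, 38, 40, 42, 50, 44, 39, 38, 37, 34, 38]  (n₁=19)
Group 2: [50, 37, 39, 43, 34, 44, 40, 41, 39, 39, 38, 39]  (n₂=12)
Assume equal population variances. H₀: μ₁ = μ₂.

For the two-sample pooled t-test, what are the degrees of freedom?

df = n₁ + n₂ − 2 = 19 + 12 − 2 = 29

degrees of freedom = 29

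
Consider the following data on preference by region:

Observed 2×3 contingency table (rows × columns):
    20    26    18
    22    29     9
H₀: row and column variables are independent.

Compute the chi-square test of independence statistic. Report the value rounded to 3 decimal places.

test statistic = 3.133

Row totals [64, 60], col totals [42, 55, 27], n=124
χ² = (20−21.68)²/21.68 + (26−28.39)²/28.39 + (18−13.94)²/13.94 + (22−20.32)²/20.32 + (29−26.61)²/26.61 + (9−13.06)²/13.06 = 3.1331
df = 2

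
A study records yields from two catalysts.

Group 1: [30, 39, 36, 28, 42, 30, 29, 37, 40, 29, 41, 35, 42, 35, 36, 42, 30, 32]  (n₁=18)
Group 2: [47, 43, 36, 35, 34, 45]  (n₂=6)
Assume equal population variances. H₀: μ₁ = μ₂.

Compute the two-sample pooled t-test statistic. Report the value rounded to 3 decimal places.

test statistic = -1.972

x̄₁=35.167, s₁=5.056, n₁=18
x̄₂=40.000, s₂=5.657, n₂=6
s_p² = [17·5.056² + 5·5.657²]/22 = 27.0227
SE = √(s_p²·(1/18+1/6)) = 2.4505
t = (35.167−40.000)/2.4505 = -1.9724
df = 22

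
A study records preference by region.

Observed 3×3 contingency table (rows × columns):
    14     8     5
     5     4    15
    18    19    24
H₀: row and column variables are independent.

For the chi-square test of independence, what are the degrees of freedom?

df = (r−1)(c−1) = (3−1)·(3−1) = 4

degrees of freedom = 4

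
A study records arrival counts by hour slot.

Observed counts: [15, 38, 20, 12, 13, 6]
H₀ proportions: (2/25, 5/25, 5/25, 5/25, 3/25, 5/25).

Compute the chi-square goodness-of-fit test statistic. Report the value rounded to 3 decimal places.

n = 104; E_i = n·p_i = [8.32, 20.80, 20.80, 20.80, 12.48, 20.80]
χ² = (15−8.32)²/8.32 + (38−20.80)²/20.80 + (20−20.80)²/20.80 + (12−20.80)²/20.80 + (13−12.48)²/12.48 + (6−20.80)²/20.80 = 33.8926
df = 5

test statistic = 33.893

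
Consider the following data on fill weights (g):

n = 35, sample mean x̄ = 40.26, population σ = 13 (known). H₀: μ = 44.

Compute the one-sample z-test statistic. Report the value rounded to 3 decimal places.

SE = σ/√n = 13/√35 = 2.1974
z = (x̄−μ₀)/SE = (40.26−44)/2.1974 = -1.7020

test statistic = -1.702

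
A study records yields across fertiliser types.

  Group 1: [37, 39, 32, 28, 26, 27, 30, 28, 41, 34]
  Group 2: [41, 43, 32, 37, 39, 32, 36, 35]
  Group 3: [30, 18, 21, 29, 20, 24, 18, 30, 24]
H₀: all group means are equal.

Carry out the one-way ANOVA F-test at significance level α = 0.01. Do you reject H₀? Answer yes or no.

reject H₀: yes

Group means [32.20, 36.88, 23.78], grand mean 30.778
SSB = Σnᵢ(x̄ᵢ−x̄)² = 758.636; SSW = ΣΣ(x−x̄ᵢ)² = 560.031
MSB = 758.636/2 = 379.3181; MSW = 560.031/24 = 23.3346
F = MSB/MSW = 16.2556
df = (2, 24)
p-value (upper-tail) = 0.00003
At α=0.01: p < α → reject H₀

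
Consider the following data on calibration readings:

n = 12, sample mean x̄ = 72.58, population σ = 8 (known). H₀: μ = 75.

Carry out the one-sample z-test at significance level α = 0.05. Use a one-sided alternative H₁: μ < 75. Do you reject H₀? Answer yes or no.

reject H₀: no

SE = σ/√n = 8/√12 = 2.3094
z = (x̄−μ₀)/SE = (72.58−75)/2.3094 = -1.0479
p-value (one-sided, H₁ less) = 0.14734
At α=0.05: p ≥ α → fail to reject H₀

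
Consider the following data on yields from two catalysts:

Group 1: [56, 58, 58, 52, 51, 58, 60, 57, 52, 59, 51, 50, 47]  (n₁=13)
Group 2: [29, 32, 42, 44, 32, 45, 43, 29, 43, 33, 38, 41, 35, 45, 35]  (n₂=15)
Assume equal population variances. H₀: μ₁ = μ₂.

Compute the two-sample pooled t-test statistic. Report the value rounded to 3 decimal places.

test statistic = 8.583

x̄₁=54.538, s₁=4.176, n₁=13
x̄₂=37.733, s₂=5.885, n₂=15
s_p² = [12·4.176² + 14·5.885²]/26 = 26.6986
SE = √(s_p²·(1/13+1/15)) = 1.9580
t = (54.538−37.733)/1.9580 = 8.5829
df = 26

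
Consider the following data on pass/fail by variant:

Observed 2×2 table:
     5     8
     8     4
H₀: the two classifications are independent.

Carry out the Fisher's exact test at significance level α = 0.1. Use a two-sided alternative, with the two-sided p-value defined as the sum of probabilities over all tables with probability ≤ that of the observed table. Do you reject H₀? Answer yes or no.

reject H₀: no

Margins: r₁=13, r₂=12, c₁=13, c₂=12, n=25
p_obs = C(13,5)·C(12,8)/C(25,13); sum pmf over tables with pmf ≤ p_obs
p-value (two-sided) = 0.23774
At α=0.1: p ≥ α → fail to reject H₀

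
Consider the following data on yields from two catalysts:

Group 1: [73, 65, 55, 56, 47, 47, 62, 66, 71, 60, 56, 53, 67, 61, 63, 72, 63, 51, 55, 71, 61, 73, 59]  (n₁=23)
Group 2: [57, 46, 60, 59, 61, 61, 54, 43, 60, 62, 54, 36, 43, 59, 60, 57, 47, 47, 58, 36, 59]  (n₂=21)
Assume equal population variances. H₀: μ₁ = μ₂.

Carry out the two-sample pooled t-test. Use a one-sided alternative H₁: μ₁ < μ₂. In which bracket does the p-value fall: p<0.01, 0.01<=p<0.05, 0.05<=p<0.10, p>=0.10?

x̄₁=61.174, s₁=7.912, n₁=23
x̄₂=53.286, s₂=8.427, n₂=21
s_p² = [22·7.912² + 20·8.427²]/42 = 66.6093
SE = √(s_p²·(1/23+1/21)) = 2.4633
t = (61.174−53.286)/2.4633 = 3.2023
df = 42
p-value (one-sided, H₁ less) = 0.99870
→ bracket: p>=0.10

p-value bracket: p>=0.10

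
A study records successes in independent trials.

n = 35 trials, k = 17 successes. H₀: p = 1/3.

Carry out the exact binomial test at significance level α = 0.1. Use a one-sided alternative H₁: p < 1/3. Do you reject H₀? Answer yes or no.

reject H₀: no

Exact binomial: n=35, k=17, p₀=1/3=0.3333
P(X≤17) from Σ C(n,i)·p₀^i·(1−p₀)^(n−i)
p-value (one-sided, H₁ less) = 0.97958
At α=0.1: p ≥ α → fail to reject H₀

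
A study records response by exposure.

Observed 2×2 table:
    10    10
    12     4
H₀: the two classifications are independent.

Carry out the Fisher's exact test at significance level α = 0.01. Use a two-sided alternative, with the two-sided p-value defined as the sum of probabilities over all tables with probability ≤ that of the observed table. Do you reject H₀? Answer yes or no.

Margins: r₁=20, r₂=16, c₁=22, c₂=14, n=36
p_obs = C(20,10)·C(16,12)/C(36,22); sum pmf over tables with pmf ≤ p_obs
p-value (two-sided) = 0.17602
At α=0.01: p ≥ α → fail to reject H₀

reject H₀: no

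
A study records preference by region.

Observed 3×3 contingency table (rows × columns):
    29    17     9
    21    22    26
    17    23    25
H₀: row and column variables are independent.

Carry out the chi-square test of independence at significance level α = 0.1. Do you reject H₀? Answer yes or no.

reject H₀: yes

Row totals [55, 69, 65], col totals [67, 62, 60], n=189
χ² = (29−19.50)²/19.50 + (17−18.04)²/18.04 + (9−17.46)²/17.46 + (21−24.46)²/24.46 + (22−22.63)²/22.63 + (26−21.90)²/21.90 + (17−23.04)²/23.04 + (23−21.32)²/21.32 + (25−20.63)²/20.63 = 12.7038
df = 4
p-value (upper-tail) = 0.01282
At α=0.1: p < α → reject H₀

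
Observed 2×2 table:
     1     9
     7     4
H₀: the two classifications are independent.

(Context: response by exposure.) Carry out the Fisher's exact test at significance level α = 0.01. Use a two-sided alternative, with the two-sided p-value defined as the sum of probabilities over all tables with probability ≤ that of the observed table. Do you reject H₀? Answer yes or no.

reject H₀: no

Margins: r₁=10, r₂=11, c₁=8, c₂=13, n=21
p_obs = C(10,1)·C(11,7)/C(21,8); sum pmf over tables with pmf ≤ p_obs
p-value (two-sided) = 0.02374
At α=0.01: p ≥ α → fail to reject H₀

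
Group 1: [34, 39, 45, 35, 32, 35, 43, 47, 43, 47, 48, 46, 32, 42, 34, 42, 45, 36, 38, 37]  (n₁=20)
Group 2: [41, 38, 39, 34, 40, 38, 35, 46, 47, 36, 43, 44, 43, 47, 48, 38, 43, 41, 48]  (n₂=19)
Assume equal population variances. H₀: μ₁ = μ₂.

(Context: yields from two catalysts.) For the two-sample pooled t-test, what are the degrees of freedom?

df = n₁ + n₂ − 2 = 20 + 19 − 2 = 37

degrees of freedom = 37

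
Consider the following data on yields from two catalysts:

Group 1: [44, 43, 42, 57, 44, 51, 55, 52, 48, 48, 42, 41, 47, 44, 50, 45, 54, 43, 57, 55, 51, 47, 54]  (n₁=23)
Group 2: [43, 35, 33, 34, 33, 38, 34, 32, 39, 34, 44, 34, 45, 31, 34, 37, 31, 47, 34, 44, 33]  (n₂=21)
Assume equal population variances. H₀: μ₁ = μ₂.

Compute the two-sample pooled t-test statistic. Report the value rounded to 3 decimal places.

test statistic = 7.654

x̄₁=48.435, s₁=5.203, n₁=23
x̄₂=36.619, s₂=5.015, n₂=21
s_p² = [22·5.203² + 20·5.015²]/42 = 26.1573
SE = √(s_p²·(1/23+1/21)) = 1.5436
t = (48.435−36.619)/1.5436 = 7.6544
df = 42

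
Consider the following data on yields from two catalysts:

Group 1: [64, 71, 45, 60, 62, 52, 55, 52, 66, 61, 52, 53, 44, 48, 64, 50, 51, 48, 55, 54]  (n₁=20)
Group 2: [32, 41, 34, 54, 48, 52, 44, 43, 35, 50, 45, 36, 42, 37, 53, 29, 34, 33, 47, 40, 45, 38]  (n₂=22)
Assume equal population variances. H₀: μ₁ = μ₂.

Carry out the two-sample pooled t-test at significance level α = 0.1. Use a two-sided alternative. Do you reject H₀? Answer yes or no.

x̄₁=55.350, s₁=7.393, n₁=20
x̄₂=41.455, s₂=7.288, n₂=22
s_p² = [19·7.393² + 21·7.288²]/40 = 53.8501
SE = √(s_p²·(1/20+1/22)) = 2.2672
t = (55.350−41.455)/2.2672 = 6.1289
df = 40
p-value (two-sided) = 0.00000
At α=0.1: p < α → reject H₀

reject H₀: yes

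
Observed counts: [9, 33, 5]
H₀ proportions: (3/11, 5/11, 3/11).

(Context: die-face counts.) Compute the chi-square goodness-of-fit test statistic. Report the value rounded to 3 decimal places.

n = 47; E_i = n·p_i = [12.82, 21.36, 12.82]
χ² = (9−12.82)²/12.82 + (33−21.36)²/21.36 + (5−12.82)²/12.82 = 12.2440
df = 2

test statistic = 12.244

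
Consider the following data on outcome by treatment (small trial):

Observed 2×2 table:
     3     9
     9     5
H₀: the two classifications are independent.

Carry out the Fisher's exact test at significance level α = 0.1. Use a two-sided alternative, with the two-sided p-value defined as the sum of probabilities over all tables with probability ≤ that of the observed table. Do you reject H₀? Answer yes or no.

Margins: r₁=12, r₂=14, c₁=12, c₂=14, n=26
p_obs = C(12,3)·C(14,9)/C(26,12); sum pmf over tables with pmf ≤ p_obs
p-value (two-sided) = 0.06184
At α=0.1: p < α → reject H₀

reject H₀: yes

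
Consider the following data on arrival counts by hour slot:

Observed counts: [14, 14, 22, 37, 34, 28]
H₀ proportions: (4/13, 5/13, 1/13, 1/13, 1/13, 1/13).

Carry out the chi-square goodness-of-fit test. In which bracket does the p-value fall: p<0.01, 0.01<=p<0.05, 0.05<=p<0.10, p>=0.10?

p-value bracket: p<0.01

n = 149; E_i = n·p_i = [45.85, 57.31, 11.46, 11.46, 11.46, 11.46]
χ² = (14−45.85)²/45.85 + (14−57.31)²/57.31 + (22−11.46)²/11.46 + (37−11.46)²/11.46 + (34−11.46)²/11.46 + (28−11.46)²/11.46 = 189.6282
df = 5
p-value (upper-tail) = 0.00000
→ bracket: p<0.01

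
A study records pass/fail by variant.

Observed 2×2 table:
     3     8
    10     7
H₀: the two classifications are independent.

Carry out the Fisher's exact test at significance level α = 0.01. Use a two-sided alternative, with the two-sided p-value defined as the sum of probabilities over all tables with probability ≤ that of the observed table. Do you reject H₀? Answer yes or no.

Margins: r₁=11, r₂=17, c₁=13, c₂=15, n=28
p_obs = C(11,3)·C(17,10)/C(28,13); sum pmf over tables with pmf ≤ p_obs
p-value (two-sided) = 0.13673
At α=0.01: p ≥ α → fail to reject H₀

reject H₀: no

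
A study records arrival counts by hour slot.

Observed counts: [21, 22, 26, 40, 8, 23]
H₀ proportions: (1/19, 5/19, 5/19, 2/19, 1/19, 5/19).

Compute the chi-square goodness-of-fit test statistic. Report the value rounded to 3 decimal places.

n = 140; E_i = n·p_i = [7.37, 36.84, 36.84, 14.74, 7.37, 36.84]
χ² = (21−7.37)²/7.37 + (22−36.84)²/36.84 + (26−36.84)²/36.84 + (40−14.74)²/14.74 + (8−7.37)²/7.37 + (23−36.84)²/36.84 = 82.9514
df = 5

test statistic = 82.951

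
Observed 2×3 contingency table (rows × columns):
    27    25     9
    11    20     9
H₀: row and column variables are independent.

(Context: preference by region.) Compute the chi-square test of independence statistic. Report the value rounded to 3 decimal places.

test statistic = 3.058

Row totals [61, 40], col totals [38, 45, 18], n=101
χ² = (27−22.95)²/22.95 + (25−27.18)²/27.18 + (9−10.87)²/10.87 + (11−15.05)²/15.05 + (20−17.82)²/17.82 + (9−7.13)²/7.13 = 3.0583
df = 2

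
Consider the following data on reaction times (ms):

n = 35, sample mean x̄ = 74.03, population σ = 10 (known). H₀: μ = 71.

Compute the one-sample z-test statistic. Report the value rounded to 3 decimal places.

SE = σ/√n = 10/√35 = 1.6903
z = (x̄−μ₀)/SE = (74.03−71)/1.6903 = 1.7926

test statistic = 1.793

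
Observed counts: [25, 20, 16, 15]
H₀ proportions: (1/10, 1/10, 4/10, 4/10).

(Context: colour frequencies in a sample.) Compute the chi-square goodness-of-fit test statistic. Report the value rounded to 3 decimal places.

test statistic = 74.691

n = 76; E_i = n·p_i = [7.60, 7.60, 30.40, 30.40]
χ² = (25−7.60)²/7.60 + (20−7.60)²/7.60 + (16−30.40)²/30.40 + (15−30.40)²/30.40 = 74.6908
df = 3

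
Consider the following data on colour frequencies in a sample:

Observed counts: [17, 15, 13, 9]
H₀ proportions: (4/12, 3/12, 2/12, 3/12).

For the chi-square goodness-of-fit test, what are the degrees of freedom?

df = k − 1 = 4 − 1 = 3

degrees of freedom = 3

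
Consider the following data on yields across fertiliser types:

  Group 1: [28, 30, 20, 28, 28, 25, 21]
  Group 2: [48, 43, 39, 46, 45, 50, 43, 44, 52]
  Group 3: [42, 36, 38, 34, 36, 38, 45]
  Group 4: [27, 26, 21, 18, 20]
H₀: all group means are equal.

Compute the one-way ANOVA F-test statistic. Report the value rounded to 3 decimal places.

Group means [25.71, 45.56, 38.43, 22.40], grand mean 34.679
SSB = Σnᵢ(x̄ᵢ−x̄)² = 2479.542; SSW = ΣΣ(x−x̄ᵢ)² = 364.565
MSB = 2479.542/3 = 826.5140; MSW = 364.565/24 = 15.1902
F = MSB/MSW = 54.4110
df = (3, 24)

test statistic = 54.411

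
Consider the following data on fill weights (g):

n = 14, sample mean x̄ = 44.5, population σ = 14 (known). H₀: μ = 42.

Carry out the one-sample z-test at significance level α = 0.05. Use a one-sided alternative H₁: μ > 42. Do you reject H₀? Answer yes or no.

SE = σ/√n = 14/√14 = 3.7417
z = (x̄−μ₀)/SE = (44.5−42)/3.7417 = 0.6682
p-value (one-sided, H₁ greater) = 0.25202
At α=0.05: p ≥ α → fail to reject H₀

reject H₀: no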